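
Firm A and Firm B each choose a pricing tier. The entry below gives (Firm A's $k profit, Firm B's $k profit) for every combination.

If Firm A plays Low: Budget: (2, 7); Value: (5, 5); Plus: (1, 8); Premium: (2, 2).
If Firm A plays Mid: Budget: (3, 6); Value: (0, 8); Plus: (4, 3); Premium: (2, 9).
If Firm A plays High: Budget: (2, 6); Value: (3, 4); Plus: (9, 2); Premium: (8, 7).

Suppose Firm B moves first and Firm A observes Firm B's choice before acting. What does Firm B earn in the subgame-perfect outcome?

7

Backward induction with Firm B moving first.
- Budget: BR = Mid, leader payoff 6.
- Value: BR = Low, leader payoff 5.
- Plus: BR = High, leader payoff 2.
- Premium: BR = High, leader payoff 7.
Maximizing over 6, 5, 2, 7, Firm B chooses Premium. Subgame-perfect outcome: (High, Premium) with payoffs (8, 7).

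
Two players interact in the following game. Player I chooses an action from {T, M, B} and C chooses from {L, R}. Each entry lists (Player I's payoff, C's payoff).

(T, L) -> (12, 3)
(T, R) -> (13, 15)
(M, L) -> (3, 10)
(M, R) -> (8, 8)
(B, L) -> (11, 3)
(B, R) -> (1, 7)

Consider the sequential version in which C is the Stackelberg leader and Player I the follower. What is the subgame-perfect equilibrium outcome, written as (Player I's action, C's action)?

Player I best-responds to each possible C move:
- L: BR = T, leader payoff 3.
- R: BR = T, leader payoff 15.
C's induced payoffs are 3, 15, so C commits to R. Subgame-perfect outcome: (T, R) with payoffs (13, 15).

(T, R)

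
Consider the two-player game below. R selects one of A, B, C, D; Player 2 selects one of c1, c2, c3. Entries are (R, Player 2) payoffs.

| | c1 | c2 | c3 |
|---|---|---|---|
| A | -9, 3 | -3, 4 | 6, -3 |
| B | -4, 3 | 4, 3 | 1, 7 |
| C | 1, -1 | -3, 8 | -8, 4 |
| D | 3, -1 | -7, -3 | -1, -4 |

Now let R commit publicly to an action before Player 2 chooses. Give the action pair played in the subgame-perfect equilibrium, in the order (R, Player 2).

(D, c1)

Solve by backward induction (R leads).
- A: BR = c2, leader payoff -3.
- B: BR = c3, leader payoff 1.
- C: BR = c2, leader payoff -3.
- D: BR = c1, leader payoff 3.
Maximizing over -3, 1, -3, 3, R chooses D. Subgame-perfect outcome: (D, c1) with payoffs (3, -1).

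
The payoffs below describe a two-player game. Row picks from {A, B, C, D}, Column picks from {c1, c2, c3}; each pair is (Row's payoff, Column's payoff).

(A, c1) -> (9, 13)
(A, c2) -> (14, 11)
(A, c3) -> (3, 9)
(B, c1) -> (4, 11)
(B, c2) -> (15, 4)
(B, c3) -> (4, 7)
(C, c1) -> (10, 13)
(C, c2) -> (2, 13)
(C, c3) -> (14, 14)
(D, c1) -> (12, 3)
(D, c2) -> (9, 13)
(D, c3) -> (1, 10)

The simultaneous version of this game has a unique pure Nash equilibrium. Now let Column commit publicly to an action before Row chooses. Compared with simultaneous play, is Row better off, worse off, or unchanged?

unchanged

Row best-responds to each possible Column move:
- c1: Row compares 9, 4, 10, 12 and picks D; Column would get 3.
- c2: Row compares 14, 15, 2, 9 and picks B; Column would get 4.
- c3: Row compares 3, 4, 14, 1 and picks C; Column would get 14.
Maximizing over 3, 4, 14, Column chooses c3. Subgame-perfect outcome: (C, c3) with payoffs (14, 14).
For the simultaneous game, intersect best replies.
Row's best replies: c1→D; c2→B; c3→C.
Column's best replies: A→c1; B→c1; C→c3; D→c2.
The unique mutual best reply is (C, c3), giving (14, 14).
Row earns 14 sequentially versus 14 at the Nash outcome: unchanged.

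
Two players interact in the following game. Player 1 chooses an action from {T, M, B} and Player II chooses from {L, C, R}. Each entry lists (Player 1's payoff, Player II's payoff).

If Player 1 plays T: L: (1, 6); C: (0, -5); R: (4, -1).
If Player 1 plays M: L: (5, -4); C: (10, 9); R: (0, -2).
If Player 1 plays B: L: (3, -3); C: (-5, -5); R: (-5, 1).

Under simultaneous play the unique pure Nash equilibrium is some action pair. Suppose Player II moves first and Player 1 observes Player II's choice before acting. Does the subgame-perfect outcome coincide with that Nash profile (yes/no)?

Solve by backward induction (Player II leads).
- L: BR = M, leader payoff -4.
- C: BR = M, leader payoff 9.
- R: BR = T, leader payoff -1.
Among -4, 9, -1, the best is 9 at C. Subgame-perfect outcome: (M, C) with payoffs (10, 9).
Under simultaneous play:
Player 1's best replies: L→M; C→M; R→T.
Player II's best replies: T→L; M→C; B→R.
Only (M, C) has each player best-responding; Nash payoffs (10, 9).
Sequential outcome (M, C) coincides with the Nash profile (M, C).

yes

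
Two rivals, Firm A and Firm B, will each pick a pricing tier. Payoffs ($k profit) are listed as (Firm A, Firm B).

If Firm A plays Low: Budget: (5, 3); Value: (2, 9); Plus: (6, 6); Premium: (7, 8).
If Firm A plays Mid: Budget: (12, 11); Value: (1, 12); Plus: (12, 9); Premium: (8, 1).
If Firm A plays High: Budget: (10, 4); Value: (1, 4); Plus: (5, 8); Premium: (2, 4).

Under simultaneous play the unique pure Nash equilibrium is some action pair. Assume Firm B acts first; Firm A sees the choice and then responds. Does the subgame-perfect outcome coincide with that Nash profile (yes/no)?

no

Backward induction with Firm B moving first.
- Budget → Firm A plays Mid (best of 5, 12, 10); Firm B gets 11.
- Value → Firm A plays Low (best of 2, 1, 1); Firm B gets 9.
- Plus → Firm A plays Mid (best of 6, 12, 5); Firm B gets 9.
- Premium → Firm A plays Mid (best of 7, 8, 2); Firm B gets 1.
Among 11, 9, 9, 1, the best is 11 at Budget. Subgame-perfect outcome: (Mid, Budget) with payoffs (12, 11).
For the simultaneous game, intersect best replies.
Firm A's best replies: Budget→Mid; Value→Low; Plus→Mid; Premium→Mid.
Firm B's best replies: Low→Value; Mid→Value; High→Plus.
The unique mutual best reply is (Low, Value), giving (2, 9).
Sequential outcome (Mid, Budget) differs from the Nash profile (Low, Value).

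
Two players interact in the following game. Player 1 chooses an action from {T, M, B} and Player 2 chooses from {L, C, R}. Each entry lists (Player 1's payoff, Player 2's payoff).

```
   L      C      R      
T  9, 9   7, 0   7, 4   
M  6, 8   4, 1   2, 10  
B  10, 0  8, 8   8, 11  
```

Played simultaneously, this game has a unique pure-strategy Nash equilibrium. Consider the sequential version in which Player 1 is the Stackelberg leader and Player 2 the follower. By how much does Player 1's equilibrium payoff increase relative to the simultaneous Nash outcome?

1

Solve by backward induction (Player 1 leads).
- T → Player 2 plays L (best of 9, 0, 4); Player 1 gets 9.
- M → Player 2 plays R (best of 8, 1, 10); Player 1 gets 2.
- B → Player 2 plays R (best of 0, 8, 11); Player 1 gets 8.
Maximizing over 9, 2, 8, Player 1 chooses T. Subgame-perfect outcome: (T, L) with payoffs (9, 9).
Under simultaneous play:
Player 1's best replies: L→B; C→B; R→B.
Player 2's best replies: T→L; M→R; B→R.
Only (B, R) has each player best-responding; Nash payoffs (8, 11).
Player 1's commitment gain: 9 − 8 = 1.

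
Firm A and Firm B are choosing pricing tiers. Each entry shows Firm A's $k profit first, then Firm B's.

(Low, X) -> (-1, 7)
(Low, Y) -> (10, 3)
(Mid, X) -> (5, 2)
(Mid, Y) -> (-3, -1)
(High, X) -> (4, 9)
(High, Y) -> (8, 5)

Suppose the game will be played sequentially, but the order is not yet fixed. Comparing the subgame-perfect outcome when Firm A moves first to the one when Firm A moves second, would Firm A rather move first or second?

second

If Firm A leads: Firm B's best replies are Low→X, Mid→X, High→X; Firm A's induced payoffs -1, 5, 4; outcome (Mid, X), payoffs (5, 2).
If Firm B leads: Firm A's best replies are X→Mid, Y→Low; Firm B's induced payoffs 2, 3; outcome (Low, Y), payoffs (10, 3).
Firm A gets 5 moving first and 10 moving second, so Firm A prefers to move second.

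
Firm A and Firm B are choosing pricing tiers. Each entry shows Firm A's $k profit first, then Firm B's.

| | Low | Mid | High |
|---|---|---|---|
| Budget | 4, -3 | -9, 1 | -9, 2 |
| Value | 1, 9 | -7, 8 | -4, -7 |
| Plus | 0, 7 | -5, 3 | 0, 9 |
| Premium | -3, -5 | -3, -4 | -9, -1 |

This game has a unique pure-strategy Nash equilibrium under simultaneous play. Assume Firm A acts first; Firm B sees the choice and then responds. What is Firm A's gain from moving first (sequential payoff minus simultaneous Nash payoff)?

1

Solve by backward induction (Firm A leads).
- Budget: BR = High, leader payoff -9.
- Value: BR = Low, leader payoff 1.
- Plus: BR = High, leader payoff 0.
- Premium: BR = High, leader payoff -9.
Maximizing over -9, 1, 0, -9, Firm A chooses Value. Subgame-perfect outcome: (Value, Low) with payoffs (1, 9).
For the simultaneous game, intersect best replies.
Firm A's best replies: Low→Budget; Mid→Premium; High→Plus.
Firm B's best replies: Budget→High; Value→Low; Plus→High; Premium→High.
The unique mutual best reply is (Plus, High), giving (0, 9).
Firm A's commitment gain: 1 − 0 = 1.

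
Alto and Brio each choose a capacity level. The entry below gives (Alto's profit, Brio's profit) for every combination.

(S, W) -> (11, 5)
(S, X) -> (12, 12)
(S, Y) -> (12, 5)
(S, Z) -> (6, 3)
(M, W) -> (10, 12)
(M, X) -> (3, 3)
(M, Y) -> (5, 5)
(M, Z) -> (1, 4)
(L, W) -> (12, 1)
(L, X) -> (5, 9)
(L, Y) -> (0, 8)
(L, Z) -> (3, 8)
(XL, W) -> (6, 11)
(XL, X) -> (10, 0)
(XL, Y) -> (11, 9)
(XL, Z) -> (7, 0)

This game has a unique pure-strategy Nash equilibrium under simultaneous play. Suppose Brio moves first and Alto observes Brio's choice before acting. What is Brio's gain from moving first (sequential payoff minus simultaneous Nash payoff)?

Alto best-responds to each possible Brio move:
- W: Alto compares 11, 10, 12, 6 and picks L; Brio would get 1.
- X: Alto compares 12, 3, 5, 10 and picks S; Brio would get 12.
- Y: Alto compares 12, 5, 0, 11 and picks S; Brio would get 5.
- Z: Alto compares 6, 1, 3, 7 and picks XL; Brio would get 0.
Maximizing over 1, 12, 5, 0, Brio chooses X. Subgame-perfect outcome: (S, X) with payoffs (12, 12).
Under simultaneous play:
Alto's best replies: W→L; X→S; Y→S; Z→XL.
Brio's best replies: S→X; M→W; L→X; XL→W.
Only (S, X) has each player best-responding; Nash payoffs (12, 12).
Brio's commitment gain: 12 − 12 = 0.

0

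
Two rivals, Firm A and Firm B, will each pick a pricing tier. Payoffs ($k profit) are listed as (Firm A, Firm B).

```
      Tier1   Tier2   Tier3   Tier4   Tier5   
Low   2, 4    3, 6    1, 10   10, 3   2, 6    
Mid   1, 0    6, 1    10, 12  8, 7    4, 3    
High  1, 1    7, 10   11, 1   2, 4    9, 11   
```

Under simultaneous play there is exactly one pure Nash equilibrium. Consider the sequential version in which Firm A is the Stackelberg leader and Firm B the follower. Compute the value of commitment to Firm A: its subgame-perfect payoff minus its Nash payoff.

Work backward from Firm B's decision.
- Low: BR = Tier3, leader payoff 1.
- Mid: BR = Tier3, leader payoff 10.
- High: BR = Tier5, leader payoff 9.
Among 1, 10, 9, the best is 10 at Mid. Subgame-perfect outcome: (Mid, Tier3) with payoffs (10, 12).
For the simultaneous game, intersect best replies.
Firm A's best replies: Tier1→Low; Tier2→High; Tier3→High; Tier4→Low; Tier5→High.
Firm B's best replies: Low→Tier3; Mid→Tier3; High→Tier5.
The unique mutual best reply is (High, Tier5), giving (9, 11).
Firm A's commitment gain: 10 − 9 = 1.

1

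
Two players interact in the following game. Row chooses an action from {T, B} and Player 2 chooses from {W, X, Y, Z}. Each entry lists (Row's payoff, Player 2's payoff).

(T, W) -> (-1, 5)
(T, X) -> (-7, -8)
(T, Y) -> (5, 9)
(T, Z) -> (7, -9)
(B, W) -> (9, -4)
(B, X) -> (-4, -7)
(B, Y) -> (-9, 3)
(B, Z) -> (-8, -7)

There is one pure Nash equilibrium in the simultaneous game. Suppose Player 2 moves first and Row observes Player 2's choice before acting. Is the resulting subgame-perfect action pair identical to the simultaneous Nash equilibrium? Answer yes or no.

Backward induction with Player 2 moving first.
- W: Row compares -1, 9 and picks B; Player 2 would get -4.
- X: Row compares -7, -4 and picks B; Player 2 would get -7.
- Y: Row compares 5, -9 and picks T; Player 2 would get 9.
- Z: Row compares 7, -8 and picks T; Player 2 would get -9.
Among -4, -7, 9, -9, the best is 9 at Y. Subgame-perfect outcome: (T, Y) with payoffs (5, 9).
Now find the simultaneous Nash equilibrium.
Row's best replies: W→B; X→B; Y→T; Z→T.
Player 2's best replies: T→Y; B→Y.
The unique mutual best reply is (T, Y), giving (5, 9).
Sequential outcome (T, Y) coincides with the Nash profile (T, Y).

yes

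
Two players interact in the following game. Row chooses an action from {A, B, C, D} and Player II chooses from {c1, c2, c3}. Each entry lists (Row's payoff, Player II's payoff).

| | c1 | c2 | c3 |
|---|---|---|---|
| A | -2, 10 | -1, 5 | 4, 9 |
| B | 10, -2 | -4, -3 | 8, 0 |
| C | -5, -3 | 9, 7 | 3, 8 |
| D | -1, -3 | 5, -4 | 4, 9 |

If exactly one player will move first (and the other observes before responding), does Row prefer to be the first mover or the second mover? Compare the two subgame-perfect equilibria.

If Row leads: Player II's best replies are A→c1, B→c3, C→c3, D→c3; Row's induced payoffs -2, 8, 3, 4; outcome (B, c3), payoffs (8, 0).
If Player II leads: Row's best replies are c1→B, c2→C, c3→B; Player II's induced payoffs -2, 7, 0; outcome (C, c2), payoffs (9, 7).
Row gets 8 moving first and 9 moving second, so Row prefers to move second.

second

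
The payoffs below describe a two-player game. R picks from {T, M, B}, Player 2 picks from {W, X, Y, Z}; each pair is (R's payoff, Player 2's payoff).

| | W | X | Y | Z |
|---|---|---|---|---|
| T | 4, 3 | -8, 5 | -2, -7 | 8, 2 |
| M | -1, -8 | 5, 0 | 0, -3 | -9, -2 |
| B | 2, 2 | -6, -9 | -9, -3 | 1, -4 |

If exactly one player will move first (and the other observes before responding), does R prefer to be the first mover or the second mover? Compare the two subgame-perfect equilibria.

If R leads: Player 2's best replies are T→X, M→X, B→W; R's induced payoffs -8, 5, 2; outcome (M, X), payoffs (5, 0).
If Player 2 leads: R's best replies are W→T, X→M, Y→M, Z→T; Player 2's induced payoffs 3, 0, -3, 2; outcome (T, W), payoffs (4, 3).
R gets 5 moving first and 4 moving second, so R prefers to move first.

first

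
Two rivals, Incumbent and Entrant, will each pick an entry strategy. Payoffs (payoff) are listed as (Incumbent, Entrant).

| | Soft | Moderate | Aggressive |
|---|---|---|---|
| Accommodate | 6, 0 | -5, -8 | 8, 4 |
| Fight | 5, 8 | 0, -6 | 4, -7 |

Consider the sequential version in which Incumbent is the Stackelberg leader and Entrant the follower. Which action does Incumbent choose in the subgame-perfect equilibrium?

Solve by backward induction (Incumbent leads).
- Accommodate: Entrant compares 0, -8, 4 and picks Aggressive; Incumbent would get 8.
- Fight: Entrant compares 8, -6, -7 and picks Soft; Incumbent would get 5.
Maximizing over 8, 5, Incumbent chooses Accommodate. Subgame-perfect outcome: (Accommodate, Aggressive) with payoffs (8, 4).

Accommodate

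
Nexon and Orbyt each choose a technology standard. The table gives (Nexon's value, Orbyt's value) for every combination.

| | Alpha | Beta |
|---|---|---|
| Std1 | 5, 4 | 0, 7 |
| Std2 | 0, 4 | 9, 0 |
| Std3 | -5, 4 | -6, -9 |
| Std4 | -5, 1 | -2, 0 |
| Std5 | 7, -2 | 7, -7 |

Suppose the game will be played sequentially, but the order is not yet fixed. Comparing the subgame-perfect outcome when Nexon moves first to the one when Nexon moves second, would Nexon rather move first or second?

second

If Nexon leads: Orbyt's best replies are Std1→Beta, Std2→Alpha, Std3→Alpha, Std4→Alpha, Std5→Alpha; Nexon's induced payoffs 0, 0, -5, -5, 7; outcome (Std5, Alpha), payoffs (7, -2).
If Orbyt leads: Nexon's best replies are Alpha→Std5, Beta→Std2; Orbyt's induced payoffs -2, 0; outcome (Std2, Beta), payoffs (9, 0).
Nexon gets 7 moving first and 9 moving second, so Nexon prefers to move second.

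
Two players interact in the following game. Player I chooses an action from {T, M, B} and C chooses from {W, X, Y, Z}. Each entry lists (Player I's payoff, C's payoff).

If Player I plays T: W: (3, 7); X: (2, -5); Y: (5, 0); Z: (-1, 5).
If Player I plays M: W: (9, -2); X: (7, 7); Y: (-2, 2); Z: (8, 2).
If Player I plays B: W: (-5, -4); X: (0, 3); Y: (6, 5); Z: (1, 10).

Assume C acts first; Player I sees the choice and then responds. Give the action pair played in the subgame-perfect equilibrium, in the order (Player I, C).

Solve by backward induction (C leads).
- W: BR = M, leader payoff -2.
- X: BR = M, leader payoff 7.
- Y: BR = B, leader payoff 5.
- Z: BR = M, leader payoff 2.
Maximizing over -2, 7, 5, 2, C chooses X. Subgame-perfect outcome: (M, X) with payoffs (7, 7).

(M, X)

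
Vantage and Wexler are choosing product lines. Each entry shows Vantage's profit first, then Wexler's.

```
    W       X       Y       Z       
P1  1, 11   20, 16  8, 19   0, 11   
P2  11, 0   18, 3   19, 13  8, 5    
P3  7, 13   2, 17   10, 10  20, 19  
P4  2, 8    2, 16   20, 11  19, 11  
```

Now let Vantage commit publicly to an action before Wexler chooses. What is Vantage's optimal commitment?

P3

Backward induction with Vantage moving first.
- P1: Wexler compares 11, 16, 19, 11 and picks Y; Vantage would get 8.
- P2: Wexler compares 0, 3, 13, 5 and picks Y; Vantage would get 19.
- P3: Wexler compares 13, 17, 10, 19 and picks Z; Vantage would get 20.
- P4: Wexler compares 8, 16, 11, 11 and picks X; Vantage would get 2.
Vantage's induced payoffs are 8, 19, 20, 2, so Vantage commits to P3. Subgame-perfect outcome: (P3, Z) with payoffs (20, 19).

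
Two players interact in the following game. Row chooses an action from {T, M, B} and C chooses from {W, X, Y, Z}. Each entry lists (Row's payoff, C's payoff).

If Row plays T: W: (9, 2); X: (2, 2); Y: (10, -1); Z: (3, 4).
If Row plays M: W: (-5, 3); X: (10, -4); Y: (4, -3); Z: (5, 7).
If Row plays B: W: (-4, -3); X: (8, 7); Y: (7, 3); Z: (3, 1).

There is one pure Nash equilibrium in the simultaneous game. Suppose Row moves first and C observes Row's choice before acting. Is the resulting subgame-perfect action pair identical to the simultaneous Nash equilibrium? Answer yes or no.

no

C best-responds to each possible Row move:
- T: C compares 2, 2, -1, 4 and picks Z; Row would get 3.
- M: C compares 3, -4, -3, 7 and picks Z; Row would get 5.
- B: C compares -3, 7, 3, 1 and picks X; Row would get 8.
Maximizing over 3, 5, 8, Row chooses B. Subgame-perfect outcome: (B, X) with payoffs (8, 7).
For the simultaneous game, intersect best replies.
Row's best replies: W→T; X→M; Y→T; Z→M.
C's best replies: T→Z; M→Z; B→X.
Only (M, Z) has each player best-responding; Nash payoffs (5, 7).
Sequential outcome (B, X) differs from the Nash profile (M, Z).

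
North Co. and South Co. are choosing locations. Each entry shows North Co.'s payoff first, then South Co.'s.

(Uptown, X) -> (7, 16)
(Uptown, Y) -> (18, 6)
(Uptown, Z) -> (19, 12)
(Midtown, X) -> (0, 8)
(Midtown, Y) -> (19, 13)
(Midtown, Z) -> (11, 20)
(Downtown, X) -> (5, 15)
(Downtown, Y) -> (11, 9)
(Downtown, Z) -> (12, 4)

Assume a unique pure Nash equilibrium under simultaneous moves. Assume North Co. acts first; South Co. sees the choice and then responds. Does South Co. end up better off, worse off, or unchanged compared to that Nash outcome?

Backward induction with North Co. moving first.
- Uptown: BR = X, leader payoff 7.
- Midtown: BR = Z, leader payoff 11.
- Downtown: BR = X, leader payoff 5.
North Co.'s induced payoffs are 7, 11, 5, so North Co. commits to Midtown. Subgame-perfect outcome: (Midtown, Z) with payoffs (11, 20).
Under simultaneous play:
North Co.'s best replies: X→Uptown; Y→Midtown; Z→Uptown.
South Co.'s best replies: Uptown→X; Midtown→Z; Downtown→X.
The unique mutual best reply is (Uptown, X), giving (7, 16).
South Co. earns 20 sequentially versus 16 at the Nash outcome: better off.

better off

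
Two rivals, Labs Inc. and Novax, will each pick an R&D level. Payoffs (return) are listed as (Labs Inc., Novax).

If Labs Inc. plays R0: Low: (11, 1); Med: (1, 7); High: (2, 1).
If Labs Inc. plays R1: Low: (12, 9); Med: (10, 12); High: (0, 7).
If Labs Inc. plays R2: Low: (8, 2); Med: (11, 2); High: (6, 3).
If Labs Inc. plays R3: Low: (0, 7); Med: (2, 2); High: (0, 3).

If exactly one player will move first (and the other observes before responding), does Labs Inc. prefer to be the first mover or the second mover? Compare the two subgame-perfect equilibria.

second

If Labs Inc. leads: Novax's best replies are R0→Med, R1→Med, R2→High, R3→Low; Labs Inc.'s induced payoffs 1, 10, 6, 0; outcome (R1, Med), payoffs (10, 12).
If Novax leads: Labs Inc.'s best replies are Low→R1, Med→R2, High→R2; Novax's induced payoffs 9, 2, 3; outcome (R1, Low), payoffs (12, 9).
Labs Inc. gets 10 moving first and 12 moving second, so Labs Inc. prefers to move second.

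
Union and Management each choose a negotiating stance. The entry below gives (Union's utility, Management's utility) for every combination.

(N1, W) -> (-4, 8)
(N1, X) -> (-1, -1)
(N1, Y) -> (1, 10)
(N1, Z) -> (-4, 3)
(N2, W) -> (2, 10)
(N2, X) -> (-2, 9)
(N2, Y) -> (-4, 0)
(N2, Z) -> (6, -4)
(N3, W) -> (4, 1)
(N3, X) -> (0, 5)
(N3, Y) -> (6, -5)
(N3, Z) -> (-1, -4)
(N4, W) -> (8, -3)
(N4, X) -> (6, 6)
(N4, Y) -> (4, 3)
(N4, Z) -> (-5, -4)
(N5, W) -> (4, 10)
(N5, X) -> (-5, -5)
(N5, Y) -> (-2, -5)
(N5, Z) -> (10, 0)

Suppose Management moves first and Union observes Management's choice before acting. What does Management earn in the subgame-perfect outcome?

6

Work backward from Union's decision.
- W: Union compares -4, 2, 4, 8, 4 and picks N4; Management would get -3.
- X: Union compares -1, -2, 0, 6, -5 and picks N4; Management would get 6.
- Y: Union compares 1, -4, 6, 4, -2 and picks N3; Management would get -5.
- Z: Union compares -4, 6, -1, -5, 10 and picks N5; Management would get 0.
Maximizing over -3, 6, -5, 0, Management chooses X. Subgame-perfect outcome: (N4, X) with payoffs (6, 6).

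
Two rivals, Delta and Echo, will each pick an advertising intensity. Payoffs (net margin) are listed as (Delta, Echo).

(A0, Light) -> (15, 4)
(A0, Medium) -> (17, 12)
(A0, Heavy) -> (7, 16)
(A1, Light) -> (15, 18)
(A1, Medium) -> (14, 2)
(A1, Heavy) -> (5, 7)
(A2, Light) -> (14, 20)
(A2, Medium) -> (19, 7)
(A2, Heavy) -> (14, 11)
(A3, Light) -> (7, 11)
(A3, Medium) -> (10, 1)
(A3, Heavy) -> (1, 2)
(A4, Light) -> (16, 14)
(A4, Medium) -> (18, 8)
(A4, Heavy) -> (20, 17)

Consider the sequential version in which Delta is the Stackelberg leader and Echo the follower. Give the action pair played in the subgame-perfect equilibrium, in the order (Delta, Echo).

(A4, Heavy)

Solve by backward induction (Delta leads).
- A0 → Echo plays Heavy (best of 4, 12, 16); Delta gets 7.
- A1 → Echo plays Light (best of 18, 2, 7); Delta gets 15.
- A2 → Echo plays Light (best of 20, 7, 11); Delta gets 14.
- A3 → Echo plays Light (best of 11, 1, 2); Delta gets 7.
- A4 → Echo plays Heavy (best of 14, 8, 17); Delta gets 20.
Delta's induced payoffs are 7, 15, 14, 7, 20, so Delta commits to A4. Subgame-perfect outcome: (A4, Heavy) with payoffs (20, 17).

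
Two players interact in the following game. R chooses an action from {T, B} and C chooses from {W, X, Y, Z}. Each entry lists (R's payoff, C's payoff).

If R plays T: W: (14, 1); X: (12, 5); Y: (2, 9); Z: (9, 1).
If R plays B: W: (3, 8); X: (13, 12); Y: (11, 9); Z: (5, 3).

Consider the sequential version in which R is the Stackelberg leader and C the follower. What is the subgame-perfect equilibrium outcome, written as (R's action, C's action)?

(B, X)

Work backward from C's decision.
- T: C compares 1, 5, 9, 1 and picks Y; R would get 2.
- B: C compares 8, 12, 9, 3 and picks X; R would get 13.
Maximizing over 2, 13, R chooses B. Subgame-perfect outcome: (B, X) with payoffs (13, 12).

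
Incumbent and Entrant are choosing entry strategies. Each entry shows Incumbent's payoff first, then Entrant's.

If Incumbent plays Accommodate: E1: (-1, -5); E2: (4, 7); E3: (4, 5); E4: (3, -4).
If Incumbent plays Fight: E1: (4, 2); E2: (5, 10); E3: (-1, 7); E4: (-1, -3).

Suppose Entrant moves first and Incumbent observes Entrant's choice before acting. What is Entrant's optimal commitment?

E2

Work backward from Incumbent's decision.
- E1 → Incumbent plays Fight (best of -1, 4); Entrant gets 2.
- E2 → Incumbent plays Fight (best of 4, 5); Entrant gets 10.
- E3 → Incumbent plays Accommodate (best of 4, -1); Entrant gets 5.
- E4 → Incumbent plays Accommodate (best of 3, -1); Entrant gets -4.
Entrant's induced payoffs are 2, 10, 5, -4, so Entrant commits to E2. Subgame-perfect outcome: (Fight, E2) with payoffs (5, 10).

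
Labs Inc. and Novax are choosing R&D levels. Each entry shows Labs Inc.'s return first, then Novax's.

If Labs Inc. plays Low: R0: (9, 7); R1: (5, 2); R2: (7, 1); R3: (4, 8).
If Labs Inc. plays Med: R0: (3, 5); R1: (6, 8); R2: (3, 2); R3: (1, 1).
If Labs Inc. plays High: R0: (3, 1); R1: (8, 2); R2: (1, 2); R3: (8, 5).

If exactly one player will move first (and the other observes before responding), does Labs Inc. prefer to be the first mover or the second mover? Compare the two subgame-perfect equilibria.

second

If Labs Inc. leads: Novax's best replies are Low→R3, Med→R1, High→R3; Labs Inc.'s induced payoffs 4, 6, 8; outcome (High, R3), payoffs (8, 5).
If Novax leads: Labs Inc.'s best replies are R0→Low, R1→High, R2→Low, R3→High; Novax's induced payoffs 7, 2, 1, 5; outcome (Low, R0), payoffs (9, 7).
Labs Inc. gets 8 moving first and 9 moving second, so Labs Inc. prefers to move second.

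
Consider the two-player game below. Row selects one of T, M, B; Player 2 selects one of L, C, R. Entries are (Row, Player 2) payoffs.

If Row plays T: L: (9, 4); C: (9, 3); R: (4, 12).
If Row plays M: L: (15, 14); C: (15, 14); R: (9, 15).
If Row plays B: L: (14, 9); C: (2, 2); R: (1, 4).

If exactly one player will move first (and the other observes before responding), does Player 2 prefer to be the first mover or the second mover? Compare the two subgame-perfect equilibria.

first

If Row leads: Player 2's best replies are T→R, M→R, B→L; Row's induced payoffs 4, 9, 14; outcome (B, L), payoffs (14, 9).
If Player 2 leads: Row's best replies are L→M, C→M, R→M; Player 2's induced payoffs 14, 14, 15; outcome (M, R), payoffs (9, 15).
Player 2 gets 15 moving first and 9 moving second, so Player 2 prefers to move first.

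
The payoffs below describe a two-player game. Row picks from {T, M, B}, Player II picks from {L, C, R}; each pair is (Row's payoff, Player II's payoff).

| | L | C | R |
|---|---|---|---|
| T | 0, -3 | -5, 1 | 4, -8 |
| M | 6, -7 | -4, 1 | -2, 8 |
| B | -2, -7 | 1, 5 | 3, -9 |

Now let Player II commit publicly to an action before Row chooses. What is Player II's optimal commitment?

C

Row best-responds to each possible Player II move:
- L: BR = M, leader payoff -7.
- C: BR = B, leader payoff 5.
- R: BR = T, leader payoff -8.
Maximizing over -7, 5, -8, Player II chooses C. Subgame-perfect outcome: (B, C) with payoffs (1, 5).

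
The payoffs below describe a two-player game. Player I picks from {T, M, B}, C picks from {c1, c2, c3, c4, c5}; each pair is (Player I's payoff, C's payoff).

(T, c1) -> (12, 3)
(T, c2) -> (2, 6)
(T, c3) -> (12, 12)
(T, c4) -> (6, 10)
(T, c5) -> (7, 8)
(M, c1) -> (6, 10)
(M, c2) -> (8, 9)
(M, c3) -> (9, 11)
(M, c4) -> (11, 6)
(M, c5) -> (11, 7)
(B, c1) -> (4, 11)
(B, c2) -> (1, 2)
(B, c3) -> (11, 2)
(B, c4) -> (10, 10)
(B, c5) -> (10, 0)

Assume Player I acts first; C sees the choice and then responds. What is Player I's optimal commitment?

Backward induction with Player I moving first.
- T: BR = c3, leader payoff 12.
- M: BR = c3, leader payoff 9.
- B: BR = c1, leader payoff 4.
Maximizing over 12, 9, 4, Player I chooses T. Subgame-perfect outcome: (T, c3) with payoffs (12, 12).

T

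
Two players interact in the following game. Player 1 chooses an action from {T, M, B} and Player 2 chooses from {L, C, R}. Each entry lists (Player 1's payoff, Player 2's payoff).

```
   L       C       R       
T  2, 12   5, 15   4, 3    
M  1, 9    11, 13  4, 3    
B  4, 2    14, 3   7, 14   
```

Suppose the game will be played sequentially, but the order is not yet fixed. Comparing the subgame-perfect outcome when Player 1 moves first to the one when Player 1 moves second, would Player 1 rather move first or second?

first

If Player 1 leads: Player 2's best replies are T→C, M→C, B→R; Player 1's induced payoffs 5, 11, 7; outcome (M, C), payoffs (11, 13).
If Player 2 leads: Player 1's best replies are L→B, C→B, R→B; Player 2's induced payoffs 2, 3, 14; outcome (B, R), payoffs (7, 14).
Player 1 gets 11 moving first and 7 moving second, so Player 1 prefers to move first.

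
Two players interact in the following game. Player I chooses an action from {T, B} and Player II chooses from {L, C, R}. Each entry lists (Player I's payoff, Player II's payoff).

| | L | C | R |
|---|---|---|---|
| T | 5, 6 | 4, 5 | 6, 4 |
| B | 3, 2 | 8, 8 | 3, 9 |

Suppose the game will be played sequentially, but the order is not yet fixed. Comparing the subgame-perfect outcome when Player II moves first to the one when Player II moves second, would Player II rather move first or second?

first

If Player I leads: Player II's best replies are T→L, B→R; Player I's induced payoffs 5, 3; outcome (T, L), payoffs (5, 6).
If Player II leads: Player I's best replies are L→T, C→B, R→T; Player II's induced payoffs 6, 8, 4; outcome (B, C), payoffs (8, 8).
Player II gets 8 moving first and 6 moving second, so Player II prefers to move first.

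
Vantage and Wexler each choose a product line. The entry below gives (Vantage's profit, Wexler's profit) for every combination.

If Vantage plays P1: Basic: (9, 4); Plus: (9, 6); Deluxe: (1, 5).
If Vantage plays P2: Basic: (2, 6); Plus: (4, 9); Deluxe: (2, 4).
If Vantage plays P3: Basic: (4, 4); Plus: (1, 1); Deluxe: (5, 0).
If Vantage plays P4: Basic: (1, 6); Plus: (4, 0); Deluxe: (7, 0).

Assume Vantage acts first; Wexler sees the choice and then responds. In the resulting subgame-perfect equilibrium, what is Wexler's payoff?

Solve by backward induction (Vantage leads).
- P1: Wexler compares 4, 6, 5 and picks Plus; Vantage would get 9.
- P2: Wexler compares 6, 9, 4 and picks Plus; Vantage would get 4.
- P3: Wexler compares 4, 1, 0 and picks Basic; Vantage would get 4.
- P4: Wexler compares 6, 0, 0 and picks Basic; Vantage would get 1.
Maximizing over 9, 4, 4, 1, Vantage chooses P1. Subgame-perfect outcome: (P1, Plus) with payoffs (9, 6).

6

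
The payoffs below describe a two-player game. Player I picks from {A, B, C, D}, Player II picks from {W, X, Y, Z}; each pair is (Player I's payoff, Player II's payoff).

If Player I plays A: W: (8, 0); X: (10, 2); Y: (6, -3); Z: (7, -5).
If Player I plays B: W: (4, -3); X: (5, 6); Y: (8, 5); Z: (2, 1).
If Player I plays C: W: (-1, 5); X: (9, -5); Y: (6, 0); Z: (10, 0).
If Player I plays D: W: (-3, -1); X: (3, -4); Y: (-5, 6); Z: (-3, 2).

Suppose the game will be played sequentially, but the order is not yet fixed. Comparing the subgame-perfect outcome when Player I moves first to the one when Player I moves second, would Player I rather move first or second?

first

If Player I leads: Player II's best replies are A→X, B→X, C→W, D→Y; Player I's induced payoffs 10, 5, -1, -5; outcome (A, X), payoffs (10, 2).
If Player II leads: Player I's best replies are W→A, X→A, Y→B, Z→C; Player II's induced payoffs 0, 2, 5, 0; outcome (B, Y), payoffs (8, 5).
Player I gets 10 moving first and 8 moving second, so Player I prefers to move first.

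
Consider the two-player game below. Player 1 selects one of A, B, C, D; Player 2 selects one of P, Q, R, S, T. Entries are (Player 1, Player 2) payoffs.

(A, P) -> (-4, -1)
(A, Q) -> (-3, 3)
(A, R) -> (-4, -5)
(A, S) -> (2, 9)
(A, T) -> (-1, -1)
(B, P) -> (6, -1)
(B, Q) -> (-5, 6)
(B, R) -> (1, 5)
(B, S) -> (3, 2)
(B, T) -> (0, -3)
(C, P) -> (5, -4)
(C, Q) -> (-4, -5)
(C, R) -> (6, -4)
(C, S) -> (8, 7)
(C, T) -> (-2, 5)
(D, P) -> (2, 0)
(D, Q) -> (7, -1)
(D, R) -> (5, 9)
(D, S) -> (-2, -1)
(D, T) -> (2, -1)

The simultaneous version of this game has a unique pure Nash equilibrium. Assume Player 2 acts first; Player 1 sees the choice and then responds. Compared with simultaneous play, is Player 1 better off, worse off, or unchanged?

unchanged

Solve by backward induction (Player 2 leads).
- P: Player 1 compares -4, 6, 5, 2 and picks B; Player 2 would get -1.
- Q: Player 1 compares -3, -5, -4, 7 and picks D; Player 2 would get -1.
- R: Player 1 compares -4, 1, 6, 5 and picks C; Player 2 would get -4.
- S: Player 1 compares 2, 3, 8, -2 and picks C; Player 2 would get 7.
- T: Player 1 compares -1, 0, -2, 2 and picks D; Player 2 would get -1.
Among -1, -1, -4, 7, -1, the best is 7 at S. Subgame-perfect outcome: (C, S) with payoffs (8, 7).
Under simultaneous play:
Player 1's best replies: P→B; Q→D; R→C; S→C; T→D.
Player 2's best replies: A→S; B→Q; C→S; D→R.
The unique mutual best reply is (C, S), giving (8, 7).
Player 1 earns 8 sequentially versus 8 at the Nash outcome: unchanged.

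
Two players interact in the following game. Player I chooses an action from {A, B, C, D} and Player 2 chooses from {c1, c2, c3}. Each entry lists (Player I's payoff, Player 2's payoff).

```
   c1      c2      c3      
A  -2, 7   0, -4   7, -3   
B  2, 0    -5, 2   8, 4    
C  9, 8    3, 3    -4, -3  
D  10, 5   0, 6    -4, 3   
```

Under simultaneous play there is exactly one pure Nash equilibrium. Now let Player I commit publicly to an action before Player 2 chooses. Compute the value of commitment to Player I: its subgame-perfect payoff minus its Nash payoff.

1

Backward induction with Player I moving first.
- A: Player 2 compares 7, -4, -3 and picks c1; Player I would get -2.
- B: Player 2 compares 0, 2, 4 and picks c3; Player I would get 8.
- C: Player 2 compares 8, 3, -3 and picks c1; Player I would get 9.
- D: Player 2 compares 5, 6, 3 and picks c2; Player I would get 0.
Among -2, 8, 9, 0, the best is 9 at C. Subgame-perfect outcome: (C, c1) with payoffs (9, 8).
For the simultaneous game, intersect best replies.
Player I's best replies: c1→D; c2→C; c3→B.
Player 2's best replies: A→c1; B→c3; C→c1; D→c2.
Only (B, c3) has each player best-responding; Nash payoffs (8, 4).
Player I's commitment gain: 9 − 8 = 1.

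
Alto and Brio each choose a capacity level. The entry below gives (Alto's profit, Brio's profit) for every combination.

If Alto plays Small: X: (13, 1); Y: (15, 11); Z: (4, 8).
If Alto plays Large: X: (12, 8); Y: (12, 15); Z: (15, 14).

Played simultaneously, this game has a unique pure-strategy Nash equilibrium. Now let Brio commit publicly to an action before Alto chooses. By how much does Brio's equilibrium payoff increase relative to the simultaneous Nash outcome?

3

Backward induction with Brio moving first.
- X: BR = Small, leader payoff 1.
- Y: BR = Small, leader payoff 11.
- Z: BR = Large, leader payoff 14.
Among 1, 11, 14, the best is 14 at Z. Subgame-perfect outcome: (Large, Z) with payoffs (15, 14).
Under simultaneous play:
Alto's best replies: X→Small; Y→Small; Z→Large.
Brio's best replies: Small→Y; Large→Y.
The unique mutual best reply is (Small, Y), giving (15, 11).
Brio's commitment gain: 14 − 11 = 3.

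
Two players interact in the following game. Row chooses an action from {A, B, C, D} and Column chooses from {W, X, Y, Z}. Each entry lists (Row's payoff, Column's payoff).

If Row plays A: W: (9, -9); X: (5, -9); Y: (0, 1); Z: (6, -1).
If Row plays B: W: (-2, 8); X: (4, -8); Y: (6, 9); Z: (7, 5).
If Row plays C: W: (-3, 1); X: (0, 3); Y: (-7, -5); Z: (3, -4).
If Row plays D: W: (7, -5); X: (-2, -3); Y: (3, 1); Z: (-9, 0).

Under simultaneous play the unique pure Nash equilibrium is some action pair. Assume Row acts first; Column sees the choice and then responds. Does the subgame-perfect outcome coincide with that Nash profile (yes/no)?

Solve by backward induction (Row leads).
- A → Column plays Y (best of -9, -9, 1, -1); Row gets 0.
- B → Column plays Y (best of 8, -8, 9, 5); Row gets 6.
- C → Column plays X (best of 1, 3, -5, -4); Row gets 0.
- D → Column plays Y (best of -5, -3, 1, 0); Row gets 3.
Among 0, 6, 0, 3, the best is 6 at B. Subgame-perfect outcome: (B, Y) with payoffs (6, 9).
Now find the simultaneous Nash equilibrium.
Row's best replies: W→A; X→A; Y→B; Z→B.
Column's best replies: A→Y; B→Y; C→X; D→Y.
The unique mutual best reply is (B, Y), giving (6, 9).
Sequential outcome (B, Y) coincides with the Nash profile (B, Y).

yes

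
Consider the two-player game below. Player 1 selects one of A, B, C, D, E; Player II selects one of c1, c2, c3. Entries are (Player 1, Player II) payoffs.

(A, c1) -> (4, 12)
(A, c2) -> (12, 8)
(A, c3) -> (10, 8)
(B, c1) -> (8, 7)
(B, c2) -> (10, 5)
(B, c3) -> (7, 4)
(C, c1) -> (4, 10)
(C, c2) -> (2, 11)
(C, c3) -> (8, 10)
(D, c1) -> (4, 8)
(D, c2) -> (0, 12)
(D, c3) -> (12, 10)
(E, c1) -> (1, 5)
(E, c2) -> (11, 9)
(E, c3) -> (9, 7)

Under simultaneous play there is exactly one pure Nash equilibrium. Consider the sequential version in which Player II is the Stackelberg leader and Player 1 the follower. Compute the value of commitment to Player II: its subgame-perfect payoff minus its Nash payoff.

3

Work backward from Player 1's decision.
- c1: BR = B, leader payoff 7.
- c2: BR = A, leader payoff 8.
- c3: BR = D, leader payoff 10.
Among 7, 8, 10, the best is 10 at c3. Subgame-perfect outcome: (D, c3) with payoffs (12, 10).
Now find the simultaneous Nash equilibrium.
Player 1's best replies: c1→B; c2→A; c3→D.
Player II's best replies: A→c1; B→c1; C→c2; D→c2; E→c2.
The unique mutual best reply is (B, c1), giving (8, 7).
Player II's commitment gain: 10 − 7 = 3.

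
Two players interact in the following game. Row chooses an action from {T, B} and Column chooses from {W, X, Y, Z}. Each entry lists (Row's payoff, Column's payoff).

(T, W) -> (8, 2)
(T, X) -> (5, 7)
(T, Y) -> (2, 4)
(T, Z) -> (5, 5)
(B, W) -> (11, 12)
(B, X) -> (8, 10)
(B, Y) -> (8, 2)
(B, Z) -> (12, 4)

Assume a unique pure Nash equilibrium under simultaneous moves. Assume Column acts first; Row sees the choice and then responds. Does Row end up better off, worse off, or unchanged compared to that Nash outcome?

Backward induction with Column moving first.
- W: Row compares 8, 11 and picks B; Column would get 12.
- X: Row compares 5, 8 and picks B; Column would get 10.
- Y: Row compares 2, 8 and picks B; Column would get 2.
- Z: Row compares 5, 12 and picks B; Column would get 4.
Maximizing over 12, 10, 2, 4, Column chooses W. Subgame-perfect outcome: (B, W) with payoffs (11, 12).
Now find the simultaneous Nash equilibrium.
Row's best replies: W→B; X→B; Y→B; Z→B.
Column's best replies: T→X; B→W.
The unique mutual best reply is (B, W), giving (11, 12).
Row earns 11 sequentially versus 11 at the Nash outcome: unchanged.

unchanged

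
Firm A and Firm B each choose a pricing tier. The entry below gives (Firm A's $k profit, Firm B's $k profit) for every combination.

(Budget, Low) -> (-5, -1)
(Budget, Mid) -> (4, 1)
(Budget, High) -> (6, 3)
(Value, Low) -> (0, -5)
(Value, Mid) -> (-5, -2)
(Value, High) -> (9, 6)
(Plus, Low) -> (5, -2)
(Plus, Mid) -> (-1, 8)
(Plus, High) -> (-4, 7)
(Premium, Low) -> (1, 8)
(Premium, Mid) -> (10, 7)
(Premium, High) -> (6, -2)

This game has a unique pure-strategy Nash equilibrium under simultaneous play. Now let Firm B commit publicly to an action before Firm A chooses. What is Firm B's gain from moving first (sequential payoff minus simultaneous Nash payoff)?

Solve by backward induction (Firm B leads).
- Low → Firm A plays Plus (best of -5, 0, 5, 1); Firm B gets -2.
- Mid → Firm A plays Premium (best of 4, -5, -1, 10); Firm B gets 7.
- High → Firm A plays Value (best of 6, 9, -4, 6); Firm B gets 6.
Maximizing over -2, 7, 6, Firm B chooses Mid. Subgame-perfect outcome: (Premium, Mid) with payoffs (10, 7).
Now find the simultaneous Nash equilibrium.
Firm A's best replies: Low→Plus; Mid→Premium; High→Value.
Firm B's best replies: Budget→High; Value→High; Plus→Mid; Premium→Low.
The unique mutual best reply is (Value, High), giving (9, 6).
Firm B's commitment gain: 7 − 6 = 1.

1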